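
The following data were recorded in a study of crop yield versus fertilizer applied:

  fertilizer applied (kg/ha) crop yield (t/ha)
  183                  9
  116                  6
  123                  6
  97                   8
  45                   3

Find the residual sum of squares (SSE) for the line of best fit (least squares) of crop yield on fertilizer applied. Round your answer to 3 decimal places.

6.413

n = 5, Σx = 564, Σy = 32, Σxy = 3992, Σx² = 73508, Σy² = 226
Sxx = Σx² − (Σx)²/n = 73508 − 63619.2 = 9888.8
Sxy = Σxy − (Σx)(Σy)/n = 3992 − 3609.6 = 382.4
Syy = Σy² − (Σy)²/n = 226 − 204.8 = 21.2
b = Sxy/Sxx = 382.4/9888.8 = 0.038670
SSE = Syy − b·Sxy = 21.2 − 0.038670·382.4 = 6.412588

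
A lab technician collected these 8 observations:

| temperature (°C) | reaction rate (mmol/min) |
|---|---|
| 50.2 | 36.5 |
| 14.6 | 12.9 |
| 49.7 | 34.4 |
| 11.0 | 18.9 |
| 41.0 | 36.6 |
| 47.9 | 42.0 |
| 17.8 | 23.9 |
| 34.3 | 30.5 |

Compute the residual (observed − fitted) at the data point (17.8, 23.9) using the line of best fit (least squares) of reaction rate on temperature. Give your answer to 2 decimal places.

3.11

n = 8, Σx = 266.5, Σy = 235.7, Σxy = 8922.19, Σx² = 10793.03
Sxx = Σx² − (Σx)²/n = 10793.03 − 8877.78125 = 1915.24875
Sxy = Σxy − (Σx)(Σy)/n = 8922.19 − 7851.75625 = 1070.43375
b = Sxy/Sxx = 1070.43375/1915.24875 = 0.558901
a = ȳ − b·x̄ = 29.4625 − 0.558901·33.3125 = 10.844122
ŷ(17.8) = 10.844122 + 0.558901·17.8 = 20.792554
residual = y − ŷ = 23.9 − 20.792554 = 3.107446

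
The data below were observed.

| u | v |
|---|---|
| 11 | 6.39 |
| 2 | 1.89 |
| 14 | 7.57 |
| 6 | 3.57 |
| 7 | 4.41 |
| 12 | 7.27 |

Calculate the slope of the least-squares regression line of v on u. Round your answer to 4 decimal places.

n = 6, Σx = 52, Σy = 31.1, Σxy = 319.58, Σx² = 550
Sxx = Σx² − (Σx)²/n = 550 − 450.666667 = 99.333333
Sxy = Σxy − (Σx)(Σy)/n = 319.58 − 269.533333 = 50.046667
b = Sxy/Sxx = 50.046667/99.333333 = 0.503826

0.5038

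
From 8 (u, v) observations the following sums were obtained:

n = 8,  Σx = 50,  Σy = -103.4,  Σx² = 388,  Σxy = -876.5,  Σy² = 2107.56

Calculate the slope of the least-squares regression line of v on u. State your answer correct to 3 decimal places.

Sxx = Σx² − (Σx)²/n = 388 − 312.5 = 75.5
Sxy = Σxy − (Σx)(Σy)/n = -876.5 − (-646.25) = -230.25
b = Sxy/Sxx = -230.25/75.5 = -3.049669

-3.050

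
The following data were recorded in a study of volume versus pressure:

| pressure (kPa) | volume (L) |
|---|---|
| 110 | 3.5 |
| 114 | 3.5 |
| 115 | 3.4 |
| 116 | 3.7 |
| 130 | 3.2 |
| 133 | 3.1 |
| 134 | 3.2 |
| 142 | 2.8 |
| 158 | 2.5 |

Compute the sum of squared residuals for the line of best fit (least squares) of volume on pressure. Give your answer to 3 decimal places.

0.100

n = 9, Σx = 1152, Σy = 28.9, Σxy = 3653.9, Σx² = 149450, Σy² = 93.93
Sxx = Σx² − (Σx)²/n = 149450 − 147456 = 1994
Sxy = Σxy − (Σx)(Σy)/n = 3653.9 − 3699.2 = -45.3
Syy = Σy² − (Σy)²/n = 93.93 − 92.801111 = 1.128889
b = Sxy/Sxx = -45.3/1994 = -0.022718
SSE = Syy − b·Sxy = 1.128889 − (-0.022718)·(-45.3) = 0.099756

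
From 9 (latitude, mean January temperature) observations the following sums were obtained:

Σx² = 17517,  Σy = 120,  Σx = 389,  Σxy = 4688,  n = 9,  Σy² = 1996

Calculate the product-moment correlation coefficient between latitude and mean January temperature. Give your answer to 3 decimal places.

-0.945

Sxx = Σx² − (Σx)²/n = 17517 − 16813.444444 = 703.555556
Sxy = Σxy − (Σx)(Σy)/n = 4688 − 5186.666667 = -498.666667
Syy = Σy² − (Σy)²/n = 1996 − 1600 = 396
r = Sxy/√(Sxx·Syy) = -498.666667/√(278608) = -498.666667/527.833307 = -0.944743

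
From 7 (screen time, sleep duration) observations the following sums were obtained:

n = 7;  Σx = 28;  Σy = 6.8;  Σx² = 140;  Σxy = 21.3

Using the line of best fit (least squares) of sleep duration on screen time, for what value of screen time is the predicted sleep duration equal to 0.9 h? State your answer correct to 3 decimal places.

Sxx = Σx² − (Σx)²/n = 140 − 112 = 28
Sxy = Σxy − (Σx)(Σy)/n = 21.3 − 27.2 = -5.9
b = Sxy/Sxx = -5.9/28 = -0.210714
a = ȳ − b·x̄ = 0.971429 − (-0.210714)·4 = 1.814286
Set a + b·x = 0.9: x = (0.9 − 1.814286) / (-0.210714) = 4.338983

4.339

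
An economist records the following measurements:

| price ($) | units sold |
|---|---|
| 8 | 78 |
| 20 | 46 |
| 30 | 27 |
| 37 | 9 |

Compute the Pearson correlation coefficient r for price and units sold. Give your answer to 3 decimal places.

n = 4, Σx = 95, Σy = 160, Σxy = 2687, Σx² = 2733, Σy² = 9010
Sxx = Σx² − (Σx)²/n = 2733 − 2256.25 = 476.75
Sxy = Σxy − (Σx)(Σy)/n = 2687 − 3800 = -1113
Syy = Σy² − (Σy)²/n = 9010 − 6400 = 2610
r = Sxy/√(Sxx·Syy) = -1113/√(1244317.5) = -1113/1115.489803 = -0.997768

-0.998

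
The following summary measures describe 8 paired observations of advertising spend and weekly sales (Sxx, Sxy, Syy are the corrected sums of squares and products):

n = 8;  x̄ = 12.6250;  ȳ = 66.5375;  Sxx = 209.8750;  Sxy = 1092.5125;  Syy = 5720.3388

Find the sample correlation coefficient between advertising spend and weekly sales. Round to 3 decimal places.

r = Sxy/√(Sxx·Syy) = 1092.5125/√(1200556.10565) = 1092.5125/1095.698912 = 0.997092

0.997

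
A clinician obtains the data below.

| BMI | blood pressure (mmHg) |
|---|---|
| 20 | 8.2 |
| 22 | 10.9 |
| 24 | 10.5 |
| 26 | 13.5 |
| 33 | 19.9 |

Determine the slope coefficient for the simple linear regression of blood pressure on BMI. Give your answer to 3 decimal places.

0.885

n = 5, Σx = 125, Σy = 63, Σxy = 1663.5, Σx² = 3225
Sxx = Σx² − (Σx)²/n = 3225 − 3125 = 100
Sxy = Σxy − (Σx)(Σy)/n = 1663.5 − 1575 = 88.5
b = Sxy/Sxx = 88.5/100 = 0.885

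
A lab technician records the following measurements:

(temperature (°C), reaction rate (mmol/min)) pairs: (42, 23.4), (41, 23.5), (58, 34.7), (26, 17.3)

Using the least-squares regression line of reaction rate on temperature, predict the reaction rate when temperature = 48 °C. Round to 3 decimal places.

n = 4, Σx = 167, Σy = 98.9, Σxy = 4408.7, Σx² = 7485
Sxx = Σx² − (Σx)²/n = 7485 − 6972.25 = 512.75
Sxy = Σxy − (Σx)(Σy)/n = 4408.7 − 4129.075 = 279.625
b = Sxy/Sxx = 279.625/512.75 = 0.545344
a = ȳ − b·x̄ = 24.725 − 0.545344·41.75 = 1.956899
ŷ(48) = a + b·48 = 1.956899 + 0.545344·48 = 28.133398

28.133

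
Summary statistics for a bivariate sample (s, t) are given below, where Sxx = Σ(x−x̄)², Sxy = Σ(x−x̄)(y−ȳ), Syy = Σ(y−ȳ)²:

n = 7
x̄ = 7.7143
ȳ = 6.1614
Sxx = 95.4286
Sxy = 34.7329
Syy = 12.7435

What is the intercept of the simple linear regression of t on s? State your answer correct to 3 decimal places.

b = Sxy/Sxx = 34.7329/95.4286 = 0.363967
a = ȳ − b·x̄ = 6.1614 − 0.363967·7.7143 = 3.353646

3.354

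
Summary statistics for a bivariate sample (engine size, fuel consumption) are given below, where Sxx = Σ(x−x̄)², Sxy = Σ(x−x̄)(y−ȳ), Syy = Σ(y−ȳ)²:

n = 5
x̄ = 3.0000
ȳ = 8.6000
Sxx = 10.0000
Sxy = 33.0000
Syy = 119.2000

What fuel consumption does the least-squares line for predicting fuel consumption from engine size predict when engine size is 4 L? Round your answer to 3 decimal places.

11.900

b = Sxy/Sxx = 33/10 = 3.3
a = ȳ − b·x̄ = 8.6 − 3.3·3 = -1.3
ŷ(4) = a + b·4 = -1.3 + 3.3·4 = 11.9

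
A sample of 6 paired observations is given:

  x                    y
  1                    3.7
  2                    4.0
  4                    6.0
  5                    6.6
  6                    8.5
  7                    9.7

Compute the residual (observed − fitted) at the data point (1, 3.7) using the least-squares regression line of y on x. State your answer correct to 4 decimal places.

n = 6, Σx = 25, Σy = 38.5, Σxy = 187.6, Σx² = 131
Sxx = Σx² − (Σx)²/n = 131 − 104.166667 = 26.833333
Sxy = Σxy − (Σx)(Σy)/n = 187.6 − 160.416667 = 27.183333
b = Sxy/Sxx = 27.183333/26.833333 = 1.013043
a = ȳ − b·x̄ = 6.416667 − 1.013043·4.166667 = 2.195652
ŷ(1) = 2.195652 + 1.013043·1 = 3.208696
residual = y − ŷ = 3.7 − 3.208696 = 0.491304

0.4913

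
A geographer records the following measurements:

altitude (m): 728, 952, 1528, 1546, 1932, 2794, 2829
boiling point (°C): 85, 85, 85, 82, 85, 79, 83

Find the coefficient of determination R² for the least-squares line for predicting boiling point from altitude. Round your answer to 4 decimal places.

n = 7, Σx = 12309, Σy = 584, Σxy = 1019205, Σx² = 25703489, Σy² = 48754
Sxx = Σx² − (Σx)²/n = 25703489 − 21644497.285714 = 4058991.714286
Sxy = Σxy − (Σx)(Σy)/n = 1019205 − 1026922.285714 = -7717.285714
Syy = Σy² − (Σy)²/n = 48754 − 48722.285714 = 31.714286
R² = Sxy²/(Sxx·Syy) = (-7717.285714)²/(4058991.714286·31.714286) = 0.462654

0.4627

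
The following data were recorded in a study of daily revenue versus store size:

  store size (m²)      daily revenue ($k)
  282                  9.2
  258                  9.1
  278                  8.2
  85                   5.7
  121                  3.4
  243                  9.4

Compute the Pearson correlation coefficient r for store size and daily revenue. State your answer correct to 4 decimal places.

0.8625

n = 6, Σx = 1267, Σy = 45, Σxy = 10401.9, Σx² = 304287, Σy² = 367.1
Sxx = Σx² − (Σx)²/n = 304287 − 267548.166667 = 36738.833333
Sxy = Σxy − (Σx)(Σy)/n = 10401.9 − 9502.5 = 899.4
Syy = Σy² − (Σy)²/n = 367.1 − 337.5 = 29.6
r = Sxy/√(Sxx·Syy) = 899.4/√(1087469.466667) = 899.4/1042.818041 = 0.862471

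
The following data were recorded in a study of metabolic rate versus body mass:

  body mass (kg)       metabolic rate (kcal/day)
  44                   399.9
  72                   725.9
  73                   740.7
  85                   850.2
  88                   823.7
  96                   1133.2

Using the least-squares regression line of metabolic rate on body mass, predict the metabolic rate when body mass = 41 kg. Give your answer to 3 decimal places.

341.423

n = 6, Σx = 458, Σy = 4673.6, Σxy = 377471.3, Σx² = 36634
Sxx = Σx² − (Σx)²/n = 36634 − 34960.666667 = 1673.333333
Sxy = Σxy − (Σx)(Σy)/n = 377471.3 − 356751.466667 = 20719.833333
b = Sxy/Sxx = 20719.833333/1673.333333 = 12.382371
a = ȳ − b·x̄ = 778.933333 − 12.382371·76.333333 = -166.254283
ŷ(41) = a + b·41 = -166.254283 + 12.382371·41 = 341.422908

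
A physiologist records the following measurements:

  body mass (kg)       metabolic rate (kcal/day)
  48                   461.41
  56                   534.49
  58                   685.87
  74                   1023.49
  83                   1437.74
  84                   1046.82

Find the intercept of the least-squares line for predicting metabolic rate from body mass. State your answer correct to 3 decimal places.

n = 6, Σx = 403, Σy = 5189.82, Σxy = 374863.14, Σx² = 28225
Sxx = Σx² − (Σx)²/n = 28225 − 27068.166667 = 1156.833333
Sxy = Σxy − (Σx)(Σy)/n = 374863.14 − 348582.91 = 26280.23
b = Sxy/Sxx = 26280.23/1156.833333 = 22.717387
a = ȳ − b·x̄ = 864.97 − 22.717387·67.166667 = -660.881130

-660.881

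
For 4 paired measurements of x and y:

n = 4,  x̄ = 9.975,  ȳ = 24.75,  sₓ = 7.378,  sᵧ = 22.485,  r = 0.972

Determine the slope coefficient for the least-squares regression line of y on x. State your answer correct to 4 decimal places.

b = r · sᵧ/sₓ = 0.972 · 22.485/7.378 = 2.962242

2.9622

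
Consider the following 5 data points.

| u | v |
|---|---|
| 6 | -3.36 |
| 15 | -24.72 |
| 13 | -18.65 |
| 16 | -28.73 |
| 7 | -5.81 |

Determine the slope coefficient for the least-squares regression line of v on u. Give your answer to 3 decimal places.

-2.433

n = 5, Σx = 57, Σy = -81.27, Σxy = -1133.76, Σx² = 735
Sxx = Σx² − (Σx)²/n = 735 − 649.8 = 85.2
Sxy = Σxy − (Σx)(Σy)/n = -1133.76 − (-926.478) = -207.282
b = Sxy/Sxx = -207.282/85.2 = -2.432887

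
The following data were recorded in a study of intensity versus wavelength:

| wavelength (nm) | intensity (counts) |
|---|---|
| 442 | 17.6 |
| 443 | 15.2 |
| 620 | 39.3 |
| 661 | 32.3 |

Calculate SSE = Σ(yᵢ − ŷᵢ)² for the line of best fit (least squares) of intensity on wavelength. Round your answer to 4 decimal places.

62.5211

n = 4, Σx = 2166, Σy = 104.4, Σxy = 60229.1, Σx² = 1212934, Σy² = 3128.58
Sxx = Σx² − (Σx)²/n = 1212934 − 1172889 = 40045
Sxy = Σxy − (Σx)(Σy)/n = 60229.1 − 56532.6 = 3696.5
Syy = Σy² − (Σy)²/n = 3128.58 − 2724.84 = 403.74
b = Sxy/Sxx = 3696.5/40045 = 0.092309
SSE = Syy − b·Sxy = 403.74 − 0.092309·3696.5 = 62.521065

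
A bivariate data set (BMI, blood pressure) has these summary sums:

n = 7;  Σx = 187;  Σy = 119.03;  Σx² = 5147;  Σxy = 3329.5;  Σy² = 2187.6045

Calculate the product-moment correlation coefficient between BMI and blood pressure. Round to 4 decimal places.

Sxx = Σx² − (Σx)²/n = 5147 − 4995.571429 = 151.428571
Sxy = Σxy − (Σx)(Σy)/n = 3329.5 − 3179.801429 = 149.698571
Syy = Σy² − (Σy)²/n = 2187.6045 − 2024.020129 = 163.584371
r = Sxy/√(Sxx·Syy) = 149.698571/√(24771.347673) = 149.698571/157.389160 = 0.951136

0.9511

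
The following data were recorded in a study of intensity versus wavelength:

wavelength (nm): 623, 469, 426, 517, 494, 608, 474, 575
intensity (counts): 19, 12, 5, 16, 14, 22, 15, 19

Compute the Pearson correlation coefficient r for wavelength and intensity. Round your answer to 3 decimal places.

0.904

n = 8, Σx = 4186, Σy = 122, Σxy = 66194, Σx² = 2225856, Σy² = 2052
Sxx = Σx² − (Σx)²/n = 2225856 − 2190324.5 = 35531.5
Sxy = Σxy − (Σx)(Σy)/n = 66194 − 63836.5 = 2357.5
Syy = Σy² − (Σy)²/n = 2052 − 1860.5 = 191.5
r = Sxy/√(Sxx·Syy) = 2357.5/√(6804282.25) = 2357.5/2608.501917 = 0.903775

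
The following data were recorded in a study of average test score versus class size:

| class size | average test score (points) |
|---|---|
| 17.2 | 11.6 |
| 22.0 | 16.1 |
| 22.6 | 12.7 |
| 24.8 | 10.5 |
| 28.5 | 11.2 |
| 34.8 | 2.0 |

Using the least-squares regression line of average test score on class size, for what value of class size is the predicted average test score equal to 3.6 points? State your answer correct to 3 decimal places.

36.669

n = 6, Σx = 149.9, Σy = 64.1, Σxy = 1489.94, Σx² = 3928.93
Sxx = Σx² − (Σx)²/n = 3928.93 − 3745.001667 = 183.928333
Sxy = Σxy − (Σx)(Σy)/n = 1489.94 − 1601.431667 = -111.491667
b = Sxy/Sxx = -111.491667/183.928333 = -0.606169
a = ȳ − b·x̄ = 10.683333 − (-0.606169)·24.983333 = 25.827457
Set a + b·x = 3.6: x = (3.6 − 25.827457) / (-0.606169) = 36.668742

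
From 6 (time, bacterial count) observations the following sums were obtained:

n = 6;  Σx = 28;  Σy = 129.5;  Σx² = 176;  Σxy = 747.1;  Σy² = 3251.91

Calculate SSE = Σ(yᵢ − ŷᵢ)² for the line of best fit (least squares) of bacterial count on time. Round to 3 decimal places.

7.258

Sxx = Σx² − (Σx)²/n = 176 − 130.666667 = 45.333333
Sxy = Σxy − (Σx)(Σy)/n = 747.1 − 604.333333 = 142.766667
Syy = Σy² − (Σy)²/n = 3251.91 − 2795.041667 = 456.868333
b = Sxy/Sxx = 142.766667/45.333333 = 3.149265
SSE = Syy − b·Sxy = 456.868333 − 3.149265·142.766667 = 7.258309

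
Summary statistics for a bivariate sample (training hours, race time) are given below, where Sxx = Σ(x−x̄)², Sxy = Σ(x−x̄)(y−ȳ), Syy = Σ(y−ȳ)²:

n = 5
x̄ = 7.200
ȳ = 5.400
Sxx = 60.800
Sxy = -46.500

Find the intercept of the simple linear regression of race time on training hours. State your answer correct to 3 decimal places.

10.907

b = Sxy/Sxx = -46.5/60.8 = -0.764803
a = ȳ − b·x̄ = 5.4 − (-0.764803)·7.2 = 10.906579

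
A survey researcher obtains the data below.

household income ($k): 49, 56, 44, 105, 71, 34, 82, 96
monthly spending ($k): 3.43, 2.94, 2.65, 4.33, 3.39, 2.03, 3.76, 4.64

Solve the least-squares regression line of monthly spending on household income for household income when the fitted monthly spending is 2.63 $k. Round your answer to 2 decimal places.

n = 8, Σx = 537, Σy = 27.17, Σxy = 1967.43, Σx² = 40635
Sxx = Σx² − (Σx)²/n = 40635 − 36046.125 = 4588.875
Sxy = Σxy − (Σx)(Σy)/n = 1967.43 − 1823.78625 = 143.64375
b = Sxy/Sxx = 143.64375/4588.875 = 0.031303
a = ȳ − b·x̄ = 3.39625 − 0.031303·67.125 = 1.295063
Set a + b·x = 2.63: x = (2.63 − 1.295063) / 0.031303 = 42.646208

42.65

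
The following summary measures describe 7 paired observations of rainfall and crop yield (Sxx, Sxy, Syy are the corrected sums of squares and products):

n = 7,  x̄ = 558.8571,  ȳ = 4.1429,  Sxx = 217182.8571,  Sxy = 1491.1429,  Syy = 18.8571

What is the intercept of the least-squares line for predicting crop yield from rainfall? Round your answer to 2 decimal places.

0.31

b = Sxy/Sxx = 1491.1429/217182.8571 = 0.006866
a = ȳ − b·x̄ = 4.1429 − 0.006866·558.8571 = 0.305876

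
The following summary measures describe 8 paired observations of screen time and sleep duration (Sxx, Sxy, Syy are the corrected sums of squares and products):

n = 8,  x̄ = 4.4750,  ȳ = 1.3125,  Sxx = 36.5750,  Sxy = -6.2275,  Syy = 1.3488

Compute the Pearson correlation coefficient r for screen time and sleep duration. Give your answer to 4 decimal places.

r = Sxy/√(Sxx·Syy) = -6.2275/√(49.33236) = -6.2275/7.023700 = -0.886641

-0.8866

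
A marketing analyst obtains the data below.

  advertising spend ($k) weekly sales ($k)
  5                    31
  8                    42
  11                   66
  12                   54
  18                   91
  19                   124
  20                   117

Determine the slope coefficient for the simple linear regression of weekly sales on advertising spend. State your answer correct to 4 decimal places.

6.0169

n = 7, Σx = 93, Σy = 525, Σxy = 8199, Σx² = 1439
Sxx = Σx² − (Σx)²/n = 1439 − 1235.571429 = 203.428571
Sxy = Σxy − (Σx)(Σy)/n = 8199 − 6975 = 1224
b = Sxy/Sxx = 1224/203.428571 = 6.016854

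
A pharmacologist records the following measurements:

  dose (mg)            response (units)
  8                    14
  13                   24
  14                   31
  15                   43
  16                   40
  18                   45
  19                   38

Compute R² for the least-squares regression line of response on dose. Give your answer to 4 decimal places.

0.7793

n = 7, Σx = 103, Σy = 235, Σxy = 3675, Σx² = 1595, Σy² = 8651
Sxx = Σx² − (Σx)²/n = 1595 − 1515.571429 = 79.428571
Sxy = Σxy − (Σx)(Σy)/n = 3675 − 3457.857143 = 217.142857
Syy = Σy² − (Σy)²/n = 8651 − 7889.285714 = 761.714286
R² = Sxy²/(Sxx·Syy) = (217.142857)²/(79.428571·761.714286) = 0.779332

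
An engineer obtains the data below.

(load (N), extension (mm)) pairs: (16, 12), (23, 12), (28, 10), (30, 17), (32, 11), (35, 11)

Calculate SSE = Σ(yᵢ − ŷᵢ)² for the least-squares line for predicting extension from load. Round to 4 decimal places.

30.8329

n = 6, Σx = 164, Σy = 73, Σxy = 1995, Σx² = 4718, Σy² = 919
Sxx = Σx² − (Σx)²/n = 4718 − 4482.666667 = 235.333333
Sxy = Σxy − (Σx)(Σy)/n = 1995 − 1995.333333 = -0.333333
Syy = Σy² − (Σy)²/n = 919 − 888.166667 = 30.833333
b = Sxy/Sxx = -0.333333/235.333333 = -0.001416
SSE = Syy − b·Sxy = 30.833333 − (-0.001416)·(-0.333333) = 30.832861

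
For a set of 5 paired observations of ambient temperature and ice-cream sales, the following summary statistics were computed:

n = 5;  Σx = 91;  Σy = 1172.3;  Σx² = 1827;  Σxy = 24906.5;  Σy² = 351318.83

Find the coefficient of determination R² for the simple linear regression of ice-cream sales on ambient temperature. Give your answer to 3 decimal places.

0.976

Sxx = Σx² − (Σx)²/n = 1827 − 1656.2 = 170.8
Sxy = Σxy − (Σx)(Σy)/n = 24906.5 − 21335.86 = 3570.64
Syy = Σy² − (Σy)²/n = 351318.83 − 274857.458 = 76461.372
R² = Sxy²/(Sxx·Syy) = (3570.64)²/(170.8·76461.372) = 0.976253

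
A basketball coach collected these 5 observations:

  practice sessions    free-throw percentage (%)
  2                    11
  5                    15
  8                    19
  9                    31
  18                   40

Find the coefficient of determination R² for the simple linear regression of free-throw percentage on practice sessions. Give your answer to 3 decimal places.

0.894

n = 5, Σx = 42, Σy = 116, Σxy = 1248, Σx² = 498, Σy² = 3268
Sxx = Σx² − (Σx)²/n = 498 − 352.8 = 145.2
Sxy = Σxy − (Σx)(Σy)/n = 1248 − 974.4 = 273.6
Syy = Σy² − (Σy)²/n = 3268 − 2691.2 = 576.8
R² = Sxy²/(Sxx·Syy) = (273.6)²/(145.2·576.8) = 0.893800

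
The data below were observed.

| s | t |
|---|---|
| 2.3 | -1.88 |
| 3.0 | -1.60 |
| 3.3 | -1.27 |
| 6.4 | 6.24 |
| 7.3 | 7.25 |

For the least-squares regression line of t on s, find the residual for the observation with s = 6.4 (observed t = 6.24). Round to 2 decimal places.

n = 5, Σx = 22.3, Σy = 8.74, Σxy = 79.546, Σx² = 119.43
Sxx = Σx² − (Σx)²/n = 119.43 − 99.458 = 19.972
Sxy = Σxy − (Σx)(Σy)/n = 79.546 − 38.9804 = 40.5656
b = Sxy/Sxx = 40.5656/19.972 = 2.031124
a = ȳ − b·x̄ = 1.748 − 2.031124·4.46 = -7.310811
ŷ(6.4) = -7.310811 + 2.031124·6.4 = 5.688380
residual = y − ŷ = 6.24 − 5.688380 = 0.551620

0.55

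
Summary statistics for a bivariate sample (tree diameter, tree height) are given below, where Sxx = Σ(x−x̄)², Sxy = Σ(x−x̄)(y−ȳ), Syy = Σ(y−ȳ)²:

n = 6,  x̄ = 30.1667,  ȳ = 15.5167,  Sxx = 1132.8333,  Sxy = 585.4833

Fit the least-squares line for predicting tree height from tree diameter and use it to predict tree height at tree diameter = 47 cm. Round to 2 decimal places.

24.22

b = Sxy/Sxx = 585.4833/1132.8333 = 0.516831
a = ȳ − b·x̄ = 15.5167 − 0.516831·30.1667 = -0.074384
ŷ(47) = a + b·47 = -0.074384 + 0.516831·47 = 24.216670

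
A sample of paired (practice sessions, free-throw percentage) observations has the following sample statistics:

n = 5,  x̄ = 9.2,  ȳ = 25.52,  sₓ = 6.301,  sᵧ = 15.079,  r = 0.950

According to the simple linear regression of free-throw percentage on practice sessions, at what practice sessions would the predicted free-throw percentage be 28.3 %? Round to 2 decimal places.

10.42

b = r · sᵧ/sₓ = 0.95 · 15.079/6.301 = 2.273457
a = ȳ − b·x̄ = 25.52 − 2.273457·9.2 = 4.604199
Set a + b·x = 28.3: x = (28.3 − 4.604199) / 2.273457 = 10.422808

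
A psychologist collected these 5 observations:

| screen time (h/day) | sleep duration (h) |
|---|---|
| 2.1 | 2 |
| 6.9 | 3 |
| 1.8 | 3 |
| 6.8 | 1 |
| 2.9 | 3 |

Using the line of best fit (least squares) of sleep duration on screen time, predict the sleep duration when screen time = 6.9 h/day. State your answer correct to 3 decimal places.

2.032

n = 5, Σx = 20.5, Σy = 12, Σxy = 45.8, Σx² = 109.91
Sxx = Σx² − (Σx)²/n = 109.91 − 84.05 = 25.86
Sxy = Σxy − (Σx)(Σy)/n = 45.8 − 49.2 = -3.4
b = Sxy/Sxx = -3.4/25.86 = -0.131477
a = ȳ − b·x̄ = 2.4 − (-0.131477)·4.1 = 2.939056
ŷ(6.9) = a + b·6.9 = 2.939056 + (-0.131477)·6.9 = 2.031864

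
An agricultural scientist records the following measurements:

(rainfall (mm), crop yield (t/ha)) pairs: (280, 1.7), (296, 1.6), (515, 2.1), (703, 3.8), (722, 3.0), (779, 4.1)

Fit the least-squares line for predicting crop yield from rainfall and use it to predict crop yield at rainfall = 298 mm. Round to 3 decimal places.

n = 6, Σx = 3295, Σy = 16.3, Σxy = 10062.4, Σx² = 2053575
Sxx = Σx² − (Σx)²/n = 2053575 − 1809504.166667 = 244070.833333
Sxy = Σxy − (Σx)(Σy)/n = 10062.4 − 8951.416667 = 1110.983333
b = Sxy/Sxx = 1110.983333/244070.833333 = 0.004552
a = ȳ − b·x̄ = 2.716667 − 0.004552·549.166667 = 0.216921
ŷ(298) = a + b·298 = 0.216921 + 0.004552·298 = 1.573384

1.573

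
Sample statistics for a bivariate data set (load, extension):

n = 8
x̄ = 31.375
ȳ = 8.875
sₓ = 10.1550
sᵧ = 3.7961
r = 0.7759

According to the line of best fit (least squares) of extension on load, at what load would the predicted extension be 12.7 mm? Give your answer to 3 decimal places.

44.563

b = r · sᵧ/sₓ = 0.7759 · 3.7961/10.155 = 0.290044
a = ȳ − b·x̄ = 8.875 − 0.290044·31.375 = -0.225122
Set a + b·x = 12.7: x = (12.7 − (-0.225122)) / 0.290044 = 44.562667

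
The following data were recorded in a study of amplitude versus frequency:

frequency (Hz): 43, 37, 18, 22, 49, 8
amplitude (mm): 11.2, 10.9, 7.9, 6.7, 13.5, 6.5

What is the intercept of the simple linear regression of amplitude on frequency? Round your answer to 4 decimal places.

4.4458

n = 6, Σx = 177, Σy = 56.7, Σxy = 1888, Σx² = 6491
Sxx = Σx² − (Σx)²/n = 6491 − 5221.5 = 1269.5
Sxy = Σxy − (Σx)(Σy)/n = 1888 − 1672.65 = 215.35
b = Sxy/Sxx = 215.35/1269.5 = 0.169634
a = ȳ − b·x̄ = 9.45 − 0.169634·29.5 = 4.445805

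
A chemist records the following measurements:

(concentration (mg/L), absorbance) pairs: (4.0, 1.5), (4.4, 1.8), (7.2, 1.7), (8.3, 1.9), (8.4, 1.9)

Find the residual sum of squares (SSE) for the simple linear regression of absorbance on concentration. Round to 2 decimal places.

0.05

n = 5, Σx = 32.3, Σy = 8.8, Σxy = 57.89, Σx² = 226.65, Σy² = 15.6
Sxx = Σx² − (Σx)²/n = 226.65 − 208.658 = 17.992
Sxy = Σxy − (Σx)(Σy)/n = 57.89 − 56.848 = 1.042
Syy = Σy² − (Σy)²/n = 15.6 − 15.488 = 0.112
b = Sxy/Sxx = 1.042/17.992 = 0.057915
SSE = Syy − b·Sxy = 0.112 − 0.057915·1.042 = 0.051653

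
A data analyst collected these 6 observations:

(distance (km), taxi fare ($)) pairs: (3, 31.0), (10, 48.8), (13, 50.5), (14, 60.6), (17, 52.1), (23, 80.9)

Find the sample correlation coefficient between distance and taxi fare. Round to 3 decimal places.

n = 6, Σx = 80, Σy = 323.9, Σxy = 4832.3, Σx² = 1292, Σy² = 18824.27
Sxx = Σx² − (Σx)²/n = 1292 − 1066.666667 = 225.333333
Sxy = Σxy − (Σx)(Σy)/n = 4832.3 − 4318.666667 = 513.633333
Syy = Σy² − (Σy)²/n = 18824.27 − 17485.201667 = 1339.068333
r = Sxy/√(Sxx·Syy) = 513.633333/√(301736.731111) = 513.633333/549.305681 = 0.935059

0.935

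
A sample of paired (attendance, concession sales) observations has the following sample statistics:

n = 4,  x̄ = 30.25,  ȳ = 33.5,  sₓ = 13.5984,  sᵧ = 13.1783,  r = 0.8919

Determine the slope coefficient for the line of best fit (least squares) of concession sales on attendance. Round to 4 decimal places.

b = r · sᵧ/sₓ = 0.8919 · 13.1783/13.5984 = 0.864346

0.8643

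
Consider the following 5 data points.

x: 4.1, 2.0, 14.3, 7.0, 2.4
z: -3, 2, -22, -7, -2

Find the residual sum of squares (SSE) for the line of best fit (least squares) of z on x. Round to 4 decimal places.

n = 5, Σx = 29.8, Σy = -32, Σxy = -376.7, Σx² = 280.06, Σy² = 550
Sxx = Σx² − (Σx)²/n = 280.06 − 177.608 = 102.452
Sxy = Σxy − (Σx)(Σy)/n = -376.7 − (-190.72) = -185.98
Syy = Σy² − (Σy)²/n = 550 − 204.8 = 345.2
b = Sxy/Sxx = -185.98/102.452 = -1.815289
SSE = Syy − b·Sxy = 345.2 − (-1.815289)·(-185.98) = 7.592531

7.5925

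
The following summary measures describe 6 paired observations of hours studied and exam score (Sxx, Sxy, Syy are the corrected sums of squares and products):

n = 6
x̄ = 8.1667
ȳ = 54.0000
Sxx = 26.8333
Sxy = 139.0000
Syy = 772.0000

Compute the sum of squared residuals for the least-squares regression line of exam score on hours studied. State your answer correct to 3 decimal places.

51.962

b = Sxy/Sxx = 139/26.8333 = 5.180131
SSE = Syy − b·Sxy = 772 − 5.180131·139 = 51.961838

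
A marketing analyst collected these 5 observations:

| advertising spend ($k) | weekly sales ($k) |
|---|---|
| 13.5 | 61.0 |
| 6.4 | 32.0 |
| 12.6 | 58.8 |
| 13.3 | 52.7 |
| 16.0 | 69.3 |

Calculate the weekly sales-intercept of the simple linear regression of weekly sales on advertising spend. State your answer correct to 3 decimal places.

n = 5, Σx = 61.8, Σy = 273.8, Σxy = 3578.89, Σx² = 814.86
Sxx = Σx² − (Σx)²/n = 814.86 − 763.848 = 51.012
Sxy = Σxy − (Σx)(Σy)/n = 3578.89 − 3384.168 = 194.722
b = Sxy/Sxx = 194.722/51.012 = 3.817180
a = ȳ − b·x̄ = 54.76 − 3.817180·12.36 = 7.579652

7.580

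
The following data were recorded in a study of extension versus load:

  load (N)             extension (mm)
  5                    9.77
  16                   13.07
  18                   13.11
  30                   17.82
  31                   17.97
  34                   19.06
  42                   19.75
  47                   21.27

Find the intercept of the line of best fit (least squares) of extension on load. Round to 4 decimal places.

8.6264

n = 8, Σx = 223, Σy = 131.82, Σxy = 4062.85, Σx² = 7595
Sxx = Σx² − (Σx)²/n = 7595 − 6216.125 = 1378.875
Sxy = Σxy − (Σx)(Σy)/n = 4062.85 − 3674.4825 = 388.3675
b = Sxy/Sxx = 388.3675/1378.875 = 0.281655
a = ȳ − b·x̄ = 16.4775 − 0.281655·27.875 = 8.626358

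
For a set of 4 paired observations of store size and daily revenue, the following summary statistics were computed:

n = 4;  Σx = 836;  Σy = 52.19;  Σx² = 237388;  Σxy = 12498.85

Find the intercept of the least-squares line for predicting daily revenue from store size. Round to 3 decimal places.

7.741

Sxx = Σx² − (Σx)²/n = 237388 − 174724 = 62664
Sxy = Σxy − (Σx)(Σy)/n = 12498.85 − 10907.71 = 1591.14
b = Sxy/Sxx = 1591.14/62664 = 0.025392
a = ȳ − b·x̄ = 13.0475 − 0.025392·209 = 7.740653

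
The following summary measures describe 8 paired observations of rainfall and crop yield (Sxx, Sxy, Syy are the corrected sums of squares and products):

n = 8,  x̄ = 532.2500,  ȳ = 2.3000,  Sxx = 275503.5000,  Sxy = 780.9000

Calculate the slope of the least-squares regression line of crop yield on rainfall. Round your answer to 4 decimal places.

0.0028

b = Sxy/Sxx = 780.9/275503.5 = 0.002834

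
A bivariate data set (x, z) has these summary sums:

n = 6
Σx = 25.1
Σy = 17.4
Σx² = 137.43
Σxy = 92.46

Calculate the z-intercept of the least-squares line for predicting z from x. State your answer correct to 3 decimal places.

0.363

Sxx = Σx² − (Σx)²/n = 137.43 − 105.001667 = 32.428333
Sxy = Σxy − (Σx)(Σy)/n = 92.46 − 72.79 = 19.67
b = Sxy/Sxx = 19.67/32.428333 = 0.606568
a = ȳ − b·x̄ = 2.9 − 0.606568·4.183333 = 0.362522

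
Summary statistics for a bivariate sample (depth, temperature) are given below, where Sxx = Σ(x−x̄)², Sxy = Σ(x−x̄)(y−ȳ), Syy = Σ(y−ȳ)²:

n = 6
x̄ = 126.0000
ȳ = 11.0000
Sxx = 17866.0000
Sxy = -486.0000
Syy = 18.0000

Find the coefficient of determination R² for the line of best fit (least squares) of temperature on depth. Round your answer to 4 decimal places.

0.7345

R² = Sxy²/(Sxx·Syy) = (-486)²/(17866·18) = 0.734468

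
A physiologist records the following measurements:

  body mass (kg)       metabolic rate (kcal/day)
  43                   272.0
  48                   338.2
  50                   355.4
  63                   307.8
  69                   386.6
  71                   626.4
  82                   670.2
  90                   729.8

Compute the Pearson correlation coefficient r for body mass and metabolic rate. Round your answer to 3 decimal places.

0.890

n = 8, Σx = 516, Σy = 3686.4, Σxy = 256879.2, Σx² = 35248, Σy² = 1933025.84
Sxx = Σx² − (Σx)²/n = 35248 − 33282 = 1966
Sxy = Σxy − (Σx)(Σy)/n = 256879.2 − 237772.8 = 19106.4
Syy = Σy² − (Σy)²/n = 1933025.84 − 1698693.12 = 234332.72
r = Sxy/√(Sxx·Syy) = 19106.4/√(460698127.52) = 19106.4/21463.879601 = 0.890165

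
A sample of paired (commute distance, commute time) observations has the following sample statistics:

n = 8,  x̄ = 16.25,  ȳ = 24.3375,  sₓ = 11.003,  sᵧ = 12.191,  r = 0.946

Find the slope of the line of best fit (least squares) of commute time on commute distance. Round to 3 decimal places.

b = r · sᵧ/sₓ = 0.946 · 12.191/11.003 = 1.048140

1.048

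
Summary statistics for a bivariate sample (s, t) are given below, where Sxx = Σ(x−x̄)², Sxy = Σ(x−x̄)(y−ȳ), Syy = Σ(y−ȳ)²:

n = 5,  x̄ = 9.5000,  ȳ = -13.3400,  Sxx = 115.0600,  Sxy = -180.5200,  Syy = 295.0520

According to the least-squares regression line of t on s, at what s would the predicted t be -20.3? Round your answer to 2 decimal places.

b = Sxy/Sxx = -180.52/115.06 = -1.568921
a = ȳ − b·x̄ = -13.34 − (-1.568921)·9.5 = 1.564745
Set a + b·x = -20.3: x = (-20.3 − 1.564745) / (-1.568921) = 13.936171

13.94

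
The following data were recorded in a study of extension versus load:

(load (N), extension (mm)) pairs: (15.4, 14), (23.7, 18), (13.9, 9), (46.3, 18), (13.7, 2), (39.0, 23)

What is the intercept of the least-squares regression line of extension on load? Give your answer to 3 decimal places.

3.877

n = 6, Σx = 152, Σy = 84, Σxy = 2525.1, Σx² = 4844.44
Sxx = Σx² − (Σx)²/n = 4844.44 − 3850.666667 = 993.773333
Sxy = Σxy − (Σx)(Σy)/n = 2525.1 − 2128 = 397.1
b = Sxy/Sxx = 397.1/993.773333 = 0.399588
a = ȳ − b·x̄ = 14 − 0.399588·25.333333 = 3.877101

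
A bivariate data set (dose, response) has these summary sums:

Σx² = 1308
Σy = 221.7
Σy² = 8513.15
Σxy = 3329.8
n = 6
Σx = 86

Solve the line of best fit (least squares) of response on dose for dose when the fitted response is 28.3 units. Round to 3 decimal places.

10.049

Sxx = Σx² − (Σx)²/n = 1308 − 1232.666667 = 75.333333
Sxy = Σxy − (Σx)(Σy)/n = 3329.8 − 3177.7 = 152.1
b = Sxy/Sxx = 152.1/75.333333 = 2.019027
a = ȳ − b·x̄ = 36.95 − 2.019027·14.333333 = 8.010619
Set a + b·x = 28.3: x = (28.3 − 8.010619) / 2.019027 = 10.049091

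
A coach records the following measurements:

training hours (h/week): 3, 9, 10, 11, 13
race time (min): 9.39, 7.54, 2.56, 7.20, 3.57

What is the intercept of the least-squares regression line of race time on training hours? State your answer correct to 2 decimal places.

n = 5, Σx = 46, Σy = 30.26, Σxy = 247.24, Σx² = 480
Sxx = Σx² − (Σx)²/n = 480 − 423.2 = 56.8
Sxy = Σxy − (Σx)(Σy)/n = 247.24 − 278.392 = -31.152
b = Sxy/Sxx = -31.152/56.8 = -0.548451
a = ȳ − b·x̄ = 6.052 − (-0.548451)·9.2 = 11.097746

11.10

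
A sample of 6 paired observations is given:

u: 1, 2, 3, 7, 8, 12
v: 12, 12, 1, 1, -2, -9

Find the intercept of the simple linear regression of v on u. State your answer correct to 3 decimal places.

n = 6, Σx = 33, Σy = 15, Σxy = -78, Σx² = 271
Sxx = Σx² − (Σx)²/n = 271 − 181.5 = 89.5
Sxy = Σxy − (Σx)(Σy)/n = -78 − 82.5 = -160.5
b = Sxy/Sxx = -160.5/89.5 = -1.793296
a = ȳ − b·x̄ = 2.5 − (-1.793296)·5.5 = 12.363128

12.363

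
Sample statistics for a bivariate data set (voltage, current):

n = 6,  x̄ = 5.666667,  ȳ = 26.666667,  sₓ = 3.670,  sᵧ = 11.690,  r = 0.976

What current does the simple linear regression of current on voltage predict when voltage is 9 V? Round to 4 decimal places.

37.0295

b = r · sᵧ/sₓ = 0.976 · 11.69/3.67 = 3.108839
a = ȳ − b·x̄ = 26.666667 − 3.108839·5.666667 = 9.049910
ŷ(9) = a + b·9 = 9.049910 + 3.108839·9 = 37.029463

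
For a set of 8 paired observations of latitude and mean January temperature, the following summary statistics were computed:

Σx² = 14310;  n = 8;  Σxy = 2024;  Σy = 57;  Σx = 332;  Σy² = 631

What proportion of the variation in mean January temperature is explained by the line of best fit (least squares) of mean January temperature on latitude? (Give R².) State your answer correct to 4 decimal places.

0.9748

Sxx = Σx² − (Σx)²/n = 14310 − 13778 = 532
Sxy = Σxy − (Σx)(Σy)/n = 2024 − 2365.5 = -341.5
Syy = Σy² − (Σy)²/n = 631 − 406.125 = 224.875
R² = Sxy²/(Sxx·Syy) = (-341.5)²/(532·224.875) = 0.974829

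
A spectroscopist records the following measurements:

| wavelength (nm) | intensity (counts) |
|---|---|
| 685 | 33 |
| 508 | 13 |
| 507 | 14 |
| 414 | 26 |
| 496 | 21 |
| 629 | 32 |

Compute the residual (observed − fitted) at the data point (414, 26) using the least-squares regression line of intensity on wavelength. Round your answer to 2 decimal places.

9.47

n = 6, Σx = 3239, Σy = 139, Σxy = 77615, Σx² = 1797391
Sxx = Σx² − (Σx)²/n = 1797391 − 1748520.166667 = 48870.833333
Sxy = Σxy − (Σx)(Σy)/n = 77615 − 75036.833333 = 2578.166667
b = Sxy/Sxx = 2578.166667/48870.833333 = 0.052755
a = ȳ − b·x̄ = 23.166667 − 0.052755·539.833333 = -5.312085
ŷ(414) = -5.312085 + 0.052755·414 = 16.528366
residual = y − ŷ = 26 − 16.528366 = 9.471634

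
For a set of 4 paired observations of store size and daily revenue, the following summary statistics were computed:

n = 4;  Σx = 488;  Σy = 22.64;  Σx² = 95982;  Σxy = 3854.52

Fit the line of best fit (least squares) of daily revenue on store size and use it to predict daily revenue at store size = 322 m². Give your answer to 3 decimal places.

11.655

Sxx = Σx² − (Σx)²/n = 95982 − 59536 = 36446
Sxy = Σxy − (Σx)(Σy)/n = 3854.52 − 2762.08 = 1092.44
b = Sxy/Sxx = 1092.44/36446 = 0.029974
a = ȳ − b·x̄ = 5.66 − 0.029974·122 = 2.003147
ŷ(322) = a + b·322 = 2.003147 + 0.029974·322 = 11.654842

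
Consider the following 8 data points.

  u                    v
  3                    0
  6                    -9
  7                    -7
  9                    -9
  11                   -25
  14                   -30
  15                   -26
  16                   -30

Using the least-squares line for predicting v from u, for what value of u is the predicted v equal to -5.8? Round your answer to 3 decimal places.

5.522

n = 8, Σx = 81, Σy = -136, Σxy = -1749, Σx² = 973
Sxx = Σx² − (Σx)²/n = 973 − 820.125 = 152.875
Sxy = Σxy − (Σx)(Σy)/n = -1749 − (-1377) = -372
b = Sxy/Sxx = -372/152.875 = -2.433361
a = ȳ − b·x̄ = -17 − (-2.433361)·10.125 = 7.637776
Set a + b·x = -5.8: x = (-5.8 − 7.637776) / (-2.433361) = 5.522312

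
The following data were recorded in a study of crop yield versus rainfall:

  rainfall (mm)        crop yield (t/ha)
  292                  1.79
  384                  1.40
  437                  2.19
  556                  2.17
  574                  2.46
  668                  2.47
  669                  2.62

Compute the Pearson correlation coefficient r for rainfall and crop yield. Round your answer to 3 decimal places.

n = 7, Σx = 3580, Σy = 15.1, Σxy = 8038.61, Σx² = 1956086, Σy² = 33.686
Sxx = Σx² − (Σx)²/n = 1956086 − 1830914.285714 = 125171.714286
Sxy = Σxy − (Σx)(Σy)/n = 8038.61 − 7722.571429 = 316.038571
Syy = Σy² − (Σy)²/n = 33.686 − 32.572857 = 1.113143
r = Sxy/√(Sxx·Syy) = 316.038571/√(139333.999673) = 316.038571/373.274697 = 0.846665

0.847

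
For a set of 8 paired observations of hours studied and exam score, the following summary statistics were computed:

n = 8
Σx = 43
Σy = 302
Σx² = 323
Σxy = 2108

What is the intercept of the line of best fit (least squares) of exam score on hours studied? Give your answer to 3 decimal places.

9.390

Sxx = Σx² − (Σx)²/n = 323 − 231.125 = 91.875
Sxy = Σxy − (Σx)(Σy)/n = 2108 − 1623.25 = 484.75
b = Sxy/Sxx = 484.75/91.875 = 5.276190
a = ȳ − b·x̄ = 37.75 − 5.276190·5.375 = 9.390476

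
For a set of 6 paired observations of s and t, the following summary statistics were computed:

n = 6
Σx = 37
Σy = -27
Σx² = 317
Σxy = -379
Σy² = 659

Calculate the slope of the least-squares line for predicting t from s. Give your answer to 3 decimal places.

Sxx = Σx² − (Σx)²/n = 317 − 228.166667 = 88.833333
Sxy = Σxy − (Σx)(Σy)/n = -379 − (-166.5) = -212.5
b = Sxy/Sxx = -212.5/88.833333 = -2.392120

-2.392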